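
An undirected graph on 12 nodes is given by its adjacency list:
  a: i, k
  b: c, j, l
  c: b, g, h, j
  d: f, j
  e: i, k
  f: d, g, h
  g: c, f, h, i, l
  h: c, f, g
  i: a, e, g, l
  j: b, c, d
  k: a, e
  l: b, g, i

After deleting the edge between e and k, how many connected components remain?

1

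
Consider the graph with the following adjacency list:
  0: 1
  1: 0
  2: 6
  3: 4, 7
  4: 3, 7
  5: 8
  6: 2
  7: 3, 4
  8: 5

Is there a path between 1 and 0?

From 1 we can reach 0, 1, which includes 0.

Yes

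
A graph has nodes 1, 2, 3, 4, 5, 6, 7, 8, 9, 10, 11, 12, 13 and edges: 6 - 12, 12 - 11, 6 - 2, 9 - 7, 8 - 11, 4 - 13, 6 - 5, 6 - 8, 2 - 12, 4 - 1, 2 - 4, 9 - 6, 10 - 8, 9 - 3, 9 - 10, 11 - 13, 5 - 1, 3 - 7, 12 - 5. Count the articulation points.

1

Removing 9 increases the component count from 1 to 2, so 9 is a cut vertex.
By contrast removing 2 leaves 1 component; it is not a cut vertex. No other vertex is a cut vertex either.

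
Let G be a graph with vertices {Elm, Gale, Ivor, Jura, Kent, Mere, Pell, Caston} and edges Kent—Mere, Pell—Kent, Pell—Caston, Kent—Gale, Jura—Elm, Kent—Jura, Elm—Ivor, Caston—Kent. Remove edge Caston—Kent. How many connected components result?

1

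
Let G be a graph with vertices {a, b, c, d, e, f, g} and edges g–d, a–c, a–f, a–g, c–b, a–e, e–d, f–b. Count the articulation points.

Removing a increases the component count from 1 to 2, so a is a cut vertex.
By contrast removing f leaves 1 component; it is not a cut vertex. No other vertex is a cut vertex either.

1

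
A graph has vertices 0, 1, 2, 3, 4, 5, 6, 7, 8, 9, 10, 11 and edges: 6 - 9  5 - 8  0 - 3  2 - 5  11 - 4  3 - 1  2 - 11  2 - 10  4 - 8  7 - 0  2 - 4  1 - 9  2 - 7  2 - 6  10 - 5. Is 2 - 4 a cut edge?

After removing 2 - 4, the path 2-11-4 still connects them, so the edge is not a bridge.

No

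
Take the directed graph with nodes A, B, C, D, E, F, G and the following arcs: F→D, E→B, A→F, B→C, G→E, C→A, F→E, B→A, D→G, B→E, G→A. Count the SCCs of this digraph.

{A, B, C, D, E, F, G} are all mutually reachable — one SCC of size 7.
That gives 1 strongly connected component.

1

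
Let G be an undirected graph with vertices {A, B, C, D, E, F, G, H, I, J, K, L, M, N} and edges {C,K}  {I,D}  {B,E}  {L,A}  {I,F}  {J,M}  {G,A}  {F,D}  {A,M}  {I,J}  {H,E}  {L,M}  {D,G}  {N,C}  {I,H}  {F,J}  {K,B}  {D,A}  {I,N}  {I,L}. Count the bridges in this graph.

The edges on the cycle I-F-D-I are not bridges since each lies on that cycle.
Every edge lies on some cycle, so there are no bridges.

0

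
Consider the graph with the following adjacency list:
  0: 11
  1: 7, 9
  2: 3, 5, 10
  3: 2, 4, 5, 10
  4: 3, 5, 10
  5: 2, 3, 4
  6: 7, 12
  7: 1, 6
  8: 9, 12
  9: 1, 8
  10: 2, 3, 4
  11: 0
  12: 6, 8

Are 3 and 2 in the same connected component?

From 3 we can reach 2, 3, 4, 5, 10, which includes 2.

Yes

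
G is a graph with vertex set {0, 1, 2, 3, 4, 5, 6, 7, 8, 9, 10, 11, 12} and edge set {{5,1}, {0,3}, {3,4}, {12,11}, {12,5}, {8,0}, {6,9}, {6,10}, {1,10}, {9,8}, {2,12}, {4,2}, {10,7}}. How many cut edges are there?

2

The edges on the cycle 6-9-8-0-3-4-2-12-5-1-10-6 are not bridges since each lies on that cycle.
But removing 11 - 12 disconnects 11 from 12; removing 10 - 7 disconnects 10 from 7 — these are bridges.
That makes 2 bridges.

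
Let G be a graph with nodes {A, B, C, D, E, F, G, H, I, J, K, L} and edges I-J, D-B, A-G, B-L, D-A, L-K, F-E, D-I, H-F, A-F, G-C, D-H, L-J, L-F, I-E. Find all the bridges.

The edges on the cycle D-B-L-J-I-D are not bridges since each lies on that cycle.
But removing C-G disconnects C from G; removing L-K disconnects L from K; removing A-G disconnects A from G — these are bridges.

A-G, C-G, K-L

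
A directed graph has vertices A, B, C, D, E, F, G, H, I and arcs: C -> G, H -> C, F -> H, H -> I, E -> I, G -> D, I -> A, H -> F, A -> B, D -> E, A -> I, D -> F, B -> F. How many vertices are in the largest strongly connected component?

9

{A, B, C, D, E, F, G, H, I} are all mutually reachable — one SCC of size 9.
The largest has 9 vertices.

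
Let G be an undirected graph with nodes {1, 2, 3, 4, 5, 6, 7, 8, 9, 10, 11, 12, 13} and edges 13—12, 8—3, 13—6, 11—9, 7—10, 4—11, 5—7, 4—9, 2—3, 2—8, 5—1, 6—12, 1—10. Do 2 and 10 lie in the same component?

No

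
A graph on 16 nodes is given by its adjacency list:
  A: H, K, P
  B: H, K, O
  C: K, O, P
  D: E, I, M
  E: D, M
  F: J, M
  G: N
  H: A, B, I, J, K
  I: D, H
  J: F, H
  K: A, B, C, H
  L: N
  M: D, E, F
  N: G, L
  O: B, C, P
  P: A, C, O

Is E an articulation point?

No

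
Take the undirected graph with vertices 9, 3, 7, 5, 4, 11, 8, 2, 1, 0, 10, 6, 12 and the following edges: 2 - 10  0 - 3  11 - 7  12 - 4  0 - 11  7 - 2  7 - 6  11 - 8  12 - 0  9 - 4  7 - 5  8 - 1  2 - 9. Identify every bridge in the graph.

0-3, 1-8, 10-2, 11-8, 5-7, 6-7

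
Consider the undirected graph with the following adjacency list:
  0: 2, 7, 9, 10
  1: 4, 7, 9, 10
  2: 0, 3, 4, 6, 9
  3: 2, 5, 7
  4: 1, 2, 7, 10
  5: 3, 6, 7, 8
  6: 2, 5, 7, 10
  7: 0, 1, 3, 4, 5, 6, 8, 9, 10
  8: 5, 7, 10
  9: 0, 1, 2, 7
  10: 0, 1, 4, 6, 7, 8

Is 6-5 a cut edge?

After removing 6-5, the path 6-7-5 still connects them, so the edge is not a bridge.

No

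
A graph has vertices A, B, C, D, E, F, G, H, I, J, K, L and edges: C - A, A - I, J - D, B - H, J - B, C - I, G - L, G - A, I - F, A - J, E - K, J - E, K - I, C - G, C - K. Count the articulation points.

Removing B increases the component count from 1 to 2, so B is a cut vertex.
Removing G increases the component count from 1 to 2, so G is a cut vertex.
Removing I increases the component count from 1 to 2, so I is a cut vertex.
Likewise J is a cut vertex.
By contrast removing L leaves 1 component; it is not a cut vertex. No other vertex is a cut vertex either.

4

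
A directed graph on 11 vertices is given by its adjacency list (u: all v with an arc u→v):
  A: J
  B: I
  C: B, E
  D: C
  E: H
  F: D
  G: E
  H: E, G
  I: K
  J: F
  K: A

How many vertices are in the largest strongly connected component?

{A, B, C, D, F, I, J, K} are all mutually reachable — one SCC of size 8.
{E, G, H} are all mutually reachable — one SCC of size 3.
The largest has 8 vertices.

8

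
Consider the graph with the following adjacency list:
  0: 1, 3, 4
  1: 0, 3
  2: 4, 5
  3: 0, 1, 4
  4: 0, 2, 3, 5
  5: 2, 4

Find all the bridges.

none

The edges on the cycle 4-5-2-4 are not bridges since each lies on that cycle.
Every edge lies on some cycle, so there are no bridges.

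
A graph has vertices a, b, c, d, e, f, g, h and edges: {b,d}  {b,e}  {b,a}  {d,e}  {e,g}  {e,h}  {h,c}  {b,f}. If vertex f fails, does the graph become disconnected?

No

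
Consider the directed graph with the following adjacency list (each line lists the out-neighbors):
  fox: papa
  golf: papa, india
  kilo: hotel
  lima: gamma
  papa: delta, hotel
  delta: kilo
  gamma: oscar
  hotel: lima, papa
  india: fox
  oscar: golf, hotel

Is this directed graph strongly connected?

Yes

From gamma we can reach every vertex (fox, golf, kilo, lima, papa, delta, gamma, hotel, india, oscar), and every vertex can reach gamma (fox, golf, kilo, lima, papa, delta, gamma, hotel, india, oscar). So the whole graph is one strongly connected component.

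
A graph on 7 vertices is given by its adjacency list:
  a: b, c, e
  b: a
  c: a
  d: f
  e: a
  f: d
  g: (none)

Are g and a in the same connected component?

The component containing g is {g}, and a is not in it.

No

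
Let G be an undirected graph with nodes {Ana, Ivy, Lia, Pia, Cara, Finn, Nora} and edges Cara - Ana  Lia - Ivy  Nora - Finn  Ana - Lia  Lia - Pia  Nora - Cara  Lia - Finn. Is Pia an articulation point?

Deleting Pia leaves 1 component (was 1), so Pia is not a cut vertex.

No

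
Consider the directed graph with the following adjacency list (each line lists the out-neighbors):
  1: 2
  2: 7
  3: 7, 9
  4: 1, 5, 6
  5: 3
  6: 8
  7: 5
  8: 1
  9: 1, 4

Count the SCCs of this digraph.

1

{1, 2, 3, 4, 5, 6, 7, 8, 9} are all mutually reachable — one SCC of size 9.
That gives 1 strongly connected component.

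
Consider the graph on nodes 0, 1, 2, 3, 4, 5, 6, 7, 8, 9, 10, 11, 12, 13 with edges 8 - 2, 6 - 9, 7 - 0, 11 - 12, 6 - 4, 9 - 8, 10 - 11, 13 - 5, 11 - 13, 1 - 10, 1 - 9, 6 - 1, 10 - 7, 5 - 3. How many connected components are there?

Starting from 0 we can reach 0, 1, 2, 3, 4, 5, 6, 7, 8, 9, 10, 11, 12, 13. That is one component of size 14.
Total: 1 component.

1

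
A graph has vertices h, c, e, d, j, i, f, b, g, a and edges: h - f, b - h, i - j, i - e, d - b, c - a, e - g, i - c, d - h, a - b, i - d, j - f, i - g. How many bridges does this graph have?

0

The edges on the cycle i-e-g-i are not bridges since each lies on that cycle.
Every edge lies on some cycle, so there are no bridges.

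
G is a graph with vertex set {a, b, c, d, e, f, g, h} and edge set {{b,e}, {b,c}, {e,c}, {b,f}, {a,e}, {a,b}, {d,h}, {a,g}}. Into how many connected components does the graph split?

2

Starting from d we can reach d, h. That is one component of size 2.
Starting from a we can reach a, b, c, e, f, g. That is one component of size 6.
Total: 2 components.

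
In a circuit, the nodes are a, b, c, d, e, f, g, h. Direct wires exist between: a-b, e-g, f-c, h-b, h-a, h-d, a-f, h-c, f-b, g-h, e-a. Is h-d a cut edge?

Yes

Removing h-d leaves no path between h and d: the component count goes from 1 to 2. So it is a bridge.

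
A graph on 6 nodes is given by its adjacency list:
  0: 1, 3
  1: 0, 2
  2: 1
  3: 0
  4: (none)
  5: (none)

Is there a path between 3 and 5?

No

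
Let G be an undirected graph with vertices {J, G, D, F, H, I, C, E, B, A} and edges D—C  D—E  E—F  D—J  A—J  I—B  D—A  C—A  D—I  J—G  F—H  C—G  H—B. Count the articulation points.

1

Removing D increases the component count from 1 to 2, so D is a cut vertex.
By contrast removing H leaves 1 component; it is not a cut vertex. No other vertex is a cut vertex either.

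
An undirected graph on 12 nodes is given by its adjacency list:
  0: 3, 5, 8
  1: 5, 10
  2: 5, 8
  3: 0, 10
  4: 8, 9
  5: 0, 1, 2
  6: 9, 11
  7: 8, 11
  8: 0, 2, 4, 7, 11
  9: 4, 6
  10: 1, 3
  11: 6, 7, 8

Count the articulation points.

1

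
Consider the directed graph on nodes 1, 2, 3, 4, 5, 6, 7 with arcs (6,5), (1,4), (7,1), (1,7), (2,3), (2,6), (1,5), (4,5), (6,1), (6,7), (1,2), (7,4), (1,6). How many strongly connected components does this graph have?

{1, 2, 6, 7} are all mutually reachable — one SCC of size 4.
{3} is an SCC by itself.
{5} is an SCC by itself.
{4} is an SCC by itself.
That gives 4 strongly connected components.

4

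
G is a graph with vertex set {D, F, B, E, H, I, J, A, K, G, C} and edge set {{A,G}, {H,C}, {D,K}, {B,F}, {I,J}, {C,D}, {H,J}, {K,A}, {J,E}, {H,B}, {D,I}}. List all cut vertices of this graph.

Removing A increases the component count from 1 to 2, so A is a cut vertex.
Removing B increases the component count from 1 to 2, so B is a cut vertex.
Removing D increases the component count from 1 to 2, so D is a cut vertex.
Likewise H, J, K are cut vertices.
By contrast removing E leaves 1 component; it is not a cut vertex. No other vertex is a cut vertex either.

A, B, D, H, J, K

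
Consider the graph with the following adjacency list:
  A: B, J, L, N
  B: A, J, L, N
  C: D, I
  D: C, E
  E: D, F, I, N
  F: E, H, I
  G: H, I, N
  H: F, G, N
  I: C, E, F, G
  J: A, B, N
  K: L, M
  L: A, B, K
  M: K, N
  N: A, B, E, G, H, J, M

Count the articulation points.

1

Removing N increases the component count from 1 to 2, so N is a cut vertex.
By contrast removing G leaves 1 component; it is not a cut vertex. No other vertex is a cut vertex either.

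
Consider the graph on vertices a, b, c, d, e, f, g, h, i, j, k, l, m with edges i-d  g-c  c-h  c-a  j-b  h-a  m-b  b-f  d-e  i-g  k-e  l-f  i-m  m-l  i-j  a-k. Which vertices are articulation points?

Removing i increases the component count from 1 to 2, so i is a cut vertex.
By contrast removing d leaves 1 component; it is not a cut vertex. No other vertex is a cut vertex either.

i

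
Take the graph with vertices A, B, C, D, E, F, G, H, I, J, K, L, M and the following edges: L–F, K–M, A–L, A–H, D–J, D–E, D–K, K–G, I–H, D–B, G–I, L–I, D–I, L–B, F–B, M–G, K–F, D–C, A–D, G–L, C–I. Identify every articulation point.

D

Removing D increases the component count from 1 to 3, so D is a cut vertex.
By contrast removing E leaves 1 component; it is not a cut vertex. No other vertex is a cut vertex either.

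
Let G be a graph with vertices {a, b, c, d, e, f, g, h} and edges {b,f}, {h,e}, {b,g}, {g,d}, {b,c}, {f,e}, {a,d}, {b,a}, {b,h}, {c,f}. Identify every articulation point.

b

Removing b increases the component count from 1 to 2, so b is a cut vertex.
By contrast removing e leaves 1 component; it is not a cut vertex. No other vertex is a cut vertex either.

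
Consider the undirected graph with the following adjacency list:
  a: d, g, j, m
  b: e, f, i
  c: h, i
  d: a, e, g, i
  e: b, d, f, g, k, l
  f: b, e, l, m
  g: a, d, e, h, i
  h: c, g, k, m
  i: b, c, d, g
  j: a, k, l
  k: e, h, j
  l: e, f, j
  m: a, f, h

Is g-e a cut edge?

No

After removing g-e, the path g-d-e still connects them, so the edge is not a bridge.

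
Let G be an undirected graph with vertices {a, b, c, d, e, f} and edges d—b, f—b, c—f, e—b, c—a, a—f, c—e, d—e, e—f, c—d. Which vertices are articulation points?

none

Removing d, for instance, still leaves 1 component. No single vertex removal increases the component count — the graph has no articulation points.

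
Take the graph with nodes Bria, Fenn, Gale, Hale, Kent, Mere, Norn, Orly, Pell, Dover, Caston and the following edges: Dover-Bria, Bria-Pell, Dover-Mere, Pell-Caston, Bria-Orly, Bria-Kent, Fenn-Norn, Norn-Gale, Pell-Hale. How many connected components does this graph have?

2

Starting from Fenn we can reach Fenn, Gale, Norn. That is one component of size 3.
Starting from Bria we can reach Bria, Hale, Kent, Mere, Orly, Pell, Dover, Caston. That is one component of size 8.
Total: 2 components.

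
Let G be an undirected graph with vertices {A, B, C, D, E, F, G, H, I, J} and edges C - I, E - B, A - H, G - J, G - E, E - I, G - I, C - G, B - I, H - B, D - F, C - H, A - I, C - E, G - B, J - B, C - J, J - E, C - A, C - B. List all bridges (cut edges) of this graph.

The edges on the cycle C-G-J-C are not bridges since each lies on that cycle.
But removing D - F disconnects D from F — this is a bridge.

D-F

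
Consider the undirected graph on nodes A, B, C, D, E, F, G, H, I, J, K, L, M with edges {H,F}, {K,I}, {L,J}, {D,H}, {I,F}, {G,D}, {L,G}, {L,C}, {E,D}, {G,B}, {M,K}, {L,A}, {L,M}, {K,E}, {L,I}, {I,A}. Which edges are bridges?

B-G, C-L, J-L

The edges on the cycle L-G-D-H-F-I-L are not bridges since each lies on that cycle.
But removing B - G disconnects B from G; removing L - C disconnects L from C; removing L - J disconnects L from J — these are bridges.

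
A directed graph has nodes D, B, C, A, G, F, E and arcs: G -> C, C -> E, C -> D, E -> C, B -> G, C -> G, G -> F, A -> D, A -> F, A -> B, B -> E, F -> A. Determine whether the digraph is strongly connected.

No

There is no directed path from D to C, so the graph is not strongly connected.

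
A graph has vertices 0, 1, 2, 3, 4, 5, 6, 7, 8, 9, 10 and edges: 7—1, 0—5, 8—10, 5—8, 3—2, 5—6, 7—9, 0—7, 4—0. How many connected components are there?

Starting from 2 we can reach 2, 3. That is one component of size 2.
Starting from 0 we can reach 0, 1, 4, 5, 6, 7, 8, 9, 10. That is one component of size 9.
Total: 2 components.

2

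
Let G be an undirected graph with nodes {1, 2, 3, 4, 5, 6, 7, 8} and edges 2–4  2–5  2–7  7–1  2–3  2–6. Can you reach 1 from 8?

The component containing 8 is {8}, and 1 is not in it.

No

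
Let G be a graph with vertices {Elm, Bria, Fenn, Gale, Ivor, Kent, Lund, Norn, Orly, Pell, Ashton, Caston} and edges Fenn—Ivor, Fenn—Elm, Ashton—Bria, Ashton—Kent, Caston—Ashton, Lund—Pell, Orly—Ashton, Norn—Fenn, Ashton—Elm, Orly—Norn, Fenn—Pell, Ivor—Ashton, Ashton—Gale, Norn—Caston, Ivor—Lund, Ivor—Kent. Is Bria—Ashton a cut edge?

Removing Bria—Ashton leaves no path between Bria and Ashton: the component count goes from 1 to 2. So it is a bridge.

Yes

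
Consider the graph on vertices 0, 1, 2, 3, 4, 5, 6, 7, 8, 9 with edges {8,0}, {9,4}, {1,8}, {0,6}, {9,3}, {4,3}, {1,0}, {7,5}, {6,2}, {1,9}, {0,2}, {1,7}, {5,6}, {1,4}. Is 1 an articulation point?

Yes

Deleting 1 raises the number of components from 1 to 2, so 1 is a cut vertex.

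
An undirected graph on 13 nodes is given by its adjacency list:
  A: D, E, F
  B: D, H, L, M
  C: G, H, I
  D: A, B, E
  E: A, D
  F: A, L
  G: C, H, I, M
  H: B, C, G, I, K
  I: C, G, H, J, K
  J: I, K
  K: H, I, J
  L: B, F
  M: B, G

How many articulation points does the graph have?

Removing B increases the component count from 1 to 2, so B is a cut vertex.
By contrast removing J leaves 1 component; it is not a cut vertex. No other vertex is a cut vertex either.

1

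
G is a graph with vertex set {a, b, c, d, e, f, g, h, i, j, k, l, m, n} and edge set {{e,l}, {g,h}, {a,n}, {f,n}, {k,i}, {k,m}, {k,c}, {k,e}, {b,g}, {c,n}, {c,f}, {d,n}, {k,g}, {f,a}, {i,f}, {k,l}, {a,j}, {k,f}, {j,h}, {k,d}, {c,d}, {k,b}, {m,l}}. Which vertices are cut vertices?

k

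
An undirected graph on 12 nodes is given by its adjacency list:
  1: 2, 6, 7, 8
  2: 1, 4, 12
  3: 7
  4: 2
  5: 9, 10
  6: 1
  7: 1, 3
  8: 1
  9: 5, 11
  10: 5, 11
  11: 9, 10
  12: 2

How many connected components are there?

2

Starting from 5 we can reach 5, 9, 10, 11. That is one component of size 4.
Starting from 1 we can reach 1, 2, 3, 4, 6, 7, 8, 12. That is one component of size 8.
Total: 2 components.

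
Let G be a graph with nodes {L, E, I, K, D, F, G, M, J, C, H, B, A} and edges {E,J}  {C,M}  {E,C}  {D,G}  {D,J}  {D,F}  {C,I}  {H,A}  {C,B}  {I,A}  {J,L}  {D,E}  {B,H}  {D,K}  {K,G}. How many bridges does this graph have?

4

The edges on the cycle C-B-H-A-I-C are not bridges since each lies on that cycle.
But removing F—D disconnects F from D; removing L—J disconnects L from J; removing C—M disconnects C from M; removing E—C disconnects E from C — these are bridges.
That makes 4 bridges.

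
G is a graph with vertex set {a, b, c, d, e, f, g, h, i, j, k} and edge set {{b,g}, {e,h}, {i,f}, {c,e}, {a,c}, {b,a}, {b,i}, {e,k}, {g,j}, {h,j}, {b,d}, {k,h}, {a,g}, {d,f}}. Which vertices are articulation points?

Removing b increases the component count from 1 to 2, so b is a cut vertex.
By contrast removing k leaves 1 component; it is not a cut vertex. No other vertex is a cut vertex either.

b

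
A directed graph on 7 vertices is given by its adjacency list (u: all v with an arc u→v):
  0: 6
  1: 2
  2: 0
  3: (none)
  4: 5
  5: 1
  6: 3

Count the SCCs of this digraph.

7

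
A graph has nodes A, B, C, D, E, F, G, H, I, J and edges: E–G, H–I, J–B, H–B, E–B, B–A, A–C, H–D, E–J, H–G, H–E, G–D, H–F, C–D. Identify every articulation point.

H

Removing H increases the component count from 1 to 3, so H is a cut vertex.
By contrast removing G leaves 1 component; it is not a cut vertex. No other vertex is a cut vertex either.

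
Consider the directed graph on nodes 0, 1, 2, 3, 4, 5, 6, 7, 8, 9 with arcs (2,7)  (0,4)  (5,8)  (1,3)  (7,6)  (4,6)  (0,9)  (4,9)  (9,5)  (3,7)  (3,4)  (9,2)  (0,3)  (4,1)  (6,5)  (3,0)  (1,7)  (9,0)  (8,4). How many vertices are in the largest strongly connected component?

{0, 1, 2, 3, 4, 5, 6, 7, 8, 9} are all mutually reachable — one SCC of size 10.
The largest has 10 vertices.

10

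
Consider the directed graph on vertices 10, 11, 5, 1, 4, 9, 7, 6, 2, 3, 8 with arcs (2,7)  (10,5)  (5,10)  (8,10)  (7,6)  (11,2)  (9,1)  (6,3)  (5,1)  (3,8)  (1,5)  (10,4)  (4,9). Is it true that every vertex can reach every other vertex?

There is no directed path from 6 to 11, so the graph is not strongly connected.

No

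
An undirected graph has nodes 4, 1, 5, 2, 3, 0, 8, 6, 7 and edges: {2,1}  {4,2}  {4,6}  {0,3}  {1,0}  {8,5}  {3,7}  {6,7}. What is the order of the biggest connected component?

7

Starting from 5 we can reach 5, 8. That is one component of size 2.
Starting from 0 we can reach 0, 1, 2, 3, 4, 6, 7. That is one component of size 7.
The largest has 7 vertices.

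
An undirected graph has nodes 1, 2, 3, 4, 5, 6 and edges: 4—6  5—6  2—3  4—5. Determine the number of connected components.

3

1 is isolated — a component by itself.
Starting from 2 we can reach 2, 3. That is one component of size 2.
Starting from 4 we can reach 4, 5, 6. That is one component of size 3.
Total: 3 components.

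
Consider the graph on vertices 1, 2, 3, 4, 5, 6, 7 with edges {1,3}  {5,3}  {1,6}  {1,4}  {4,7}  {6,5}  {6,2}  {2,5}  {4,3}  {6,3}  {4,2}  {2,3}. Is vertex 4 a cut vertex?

Yes

Deleting 4 raises the number of components from 1 to 2, so 4 is a cut vertex.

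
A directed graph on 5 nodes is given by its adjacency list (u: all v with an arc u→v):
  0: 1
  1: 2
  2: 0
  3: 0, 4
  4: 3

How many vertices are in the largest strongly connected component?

3

{0, 1, 2} are all mutually reachable — one SCC of size 3.
{3, 4} are all mutually reachable — one SCC of size 2.
The largest has 3 vertices.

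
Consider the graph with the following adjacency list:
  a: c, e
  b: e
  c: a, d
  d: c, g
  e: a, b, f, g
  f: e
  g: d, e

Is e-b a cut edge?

Removing e-b leaves no path between e and b: the component count goes from 1 to 2. So it is a bridge.

Yes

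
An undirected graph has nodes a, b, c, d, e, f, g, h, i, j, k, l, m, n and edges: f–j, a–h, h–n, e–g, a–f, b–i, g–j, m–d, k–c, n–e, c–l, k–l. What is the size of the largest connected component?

Starting from b we can reach b, i. That is one component of size 2.
Starting from d we can reach d, m. That is one component of size 2.
Starting from c we can reach c, k, l. That is one component of size 3.
Starting from a we can reach a, e, f, g, h, j, n. That is one component of size 7.
The largest has 7 vertices.

7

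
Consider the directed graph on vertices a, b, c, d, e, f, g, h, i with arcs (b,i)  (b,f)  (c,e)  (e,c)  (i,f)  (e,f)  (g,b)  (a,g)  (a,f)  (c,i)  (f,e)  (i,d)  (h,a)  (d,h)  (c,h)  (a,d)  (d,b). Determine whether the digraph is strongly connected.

Yes

From b we can reach every vertex (a, b, c, d, e, f, g, h, i), and every vertex can reach b (a, b, c, d, e, f, g, h, i). So the whole graph is one strongly connected component.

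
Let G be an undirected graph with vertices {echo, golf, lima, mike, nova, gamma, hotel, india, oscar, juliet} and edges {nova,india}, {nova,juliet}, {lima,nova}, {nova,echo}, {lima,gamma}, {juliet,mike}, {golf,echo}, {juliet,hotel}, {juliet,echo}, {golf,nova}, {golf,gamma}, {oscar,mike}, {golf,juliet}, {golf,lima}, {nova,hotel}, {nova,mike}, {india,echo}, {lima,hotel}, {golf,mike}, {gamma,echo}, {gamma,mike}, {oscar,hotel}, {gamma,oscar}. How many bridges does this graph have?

The edges on the cycle lima-nova-india-echo-gamma-lima are not bridges since each lies on that cycle.
Every edge lies on some cycle, so there are no bridges.

0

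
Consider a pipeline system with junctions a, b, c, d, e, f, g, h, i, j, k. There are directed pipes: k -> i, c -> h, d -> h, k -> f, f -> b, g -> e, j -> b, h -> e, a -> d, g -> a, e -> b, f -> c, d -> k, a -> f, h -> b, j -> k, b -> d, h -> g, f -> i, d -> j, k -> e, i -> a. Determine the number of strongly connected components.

1

{a, b, c, d, e, f, g, h, i, j, k} are all mutually reachable — one SCC of size 11.
That gives 1 strongly connected component.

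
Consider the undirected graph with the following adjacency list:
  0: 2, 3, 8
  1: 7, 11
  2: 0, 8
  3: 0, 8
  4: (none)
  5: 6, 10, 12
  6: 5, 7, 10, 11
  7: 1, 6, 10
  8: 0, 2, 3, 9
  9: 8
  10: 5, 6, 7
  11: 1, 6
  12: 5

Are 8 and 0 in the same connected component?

Yes

From 8 we can reach 0, 2, 3, 8, 9, which includes 0.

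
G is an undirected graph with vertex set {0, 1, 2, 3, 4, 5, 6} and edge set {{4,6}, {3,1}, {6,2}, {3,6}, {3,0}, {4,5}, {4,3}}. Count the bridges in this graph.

The edges on the cycle 4-3-6-4 are not bridges since each lies on that cycle.
But removing 3–1 disconnects 3 from 1; removing 3–0 disconnects 3 from 0; removing 6–2 disconnects 6 from 2; removing 4–5 disconnects 4 from 5 — these are bridges.
That makes 4 bridges.

4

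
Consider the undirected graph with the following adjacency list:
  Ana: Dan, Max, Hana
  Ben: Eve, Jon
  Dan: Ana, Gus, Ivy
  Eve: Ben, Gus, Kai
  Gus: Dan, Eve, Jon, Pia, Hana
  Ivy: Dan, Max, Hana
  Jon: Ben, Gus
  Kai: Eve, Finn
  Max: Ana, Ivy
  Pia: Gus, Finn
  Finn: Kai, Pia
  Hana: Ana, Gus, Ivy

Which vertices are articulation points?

Gus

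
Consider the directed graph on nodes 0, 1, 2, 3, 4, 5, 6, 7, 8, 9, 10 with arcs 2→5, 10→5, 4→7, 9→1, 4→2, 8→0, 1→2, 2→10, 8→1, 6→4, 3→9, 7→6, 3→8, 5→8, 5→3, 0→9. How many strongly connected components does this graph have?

{0, 1, 2, 3, 5, 8, 9, 10} are all mutually reachable — one SCC of size 8.
{4, 6, 7} are all mutually reachable — one SCC of size 3.
That gives 2 strongly connected components.

2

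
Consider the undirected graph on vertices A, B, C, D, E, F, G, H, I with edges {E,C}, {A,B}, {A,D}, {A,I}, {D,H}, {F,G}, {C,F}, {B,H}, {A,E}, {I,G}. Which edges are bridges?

The edges on the cycle A-E-C-F-G-I-A are not bridges since each lies on that cycle.
Every edge lies on some cycle, so there are no bridges.

none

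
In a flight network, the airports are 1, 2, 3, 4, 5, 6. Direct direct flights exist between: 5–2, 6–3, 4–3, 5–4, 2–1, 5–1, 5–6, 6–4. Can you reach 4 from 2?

From 2 we can reach 1, 2, 3, 4, 5, 6, which includes 4.

Yes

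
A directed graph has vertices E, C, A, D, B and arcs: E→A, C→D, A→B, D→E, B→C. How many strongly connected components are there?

1

{A, B, C, D, E} are all mutually reachable — one SCC of size 5.
That gives 1 strongly connected component.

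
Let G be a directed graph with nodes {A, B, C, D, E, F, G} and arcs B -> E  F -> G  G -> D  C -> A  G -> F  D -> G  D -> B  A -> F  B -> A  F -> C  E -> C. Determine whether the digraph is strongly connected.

Yes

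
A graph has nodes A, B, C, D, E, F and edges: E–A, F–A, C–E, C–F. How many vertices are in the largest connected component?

D is isolated — a component by itself.
B is isolated — a component by itself.
Starting from A we can reach A, C, E, F. That is one component of size 4.
The largest has 4 vertices.

4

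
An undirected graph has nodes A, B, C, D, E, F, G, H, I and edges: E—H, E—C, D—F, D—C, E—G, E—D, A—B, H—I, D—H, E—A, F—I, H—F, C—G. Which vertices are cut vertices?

A, E

Removing A increases the component count from 1 to 2, so A is a cut vertex.
Removing E increases the component count from 1 to 2, so E is a cut vertex.
By contrast removing I leaves 1 component; it is not a cut vertex. No other vertex is a cut vertex either.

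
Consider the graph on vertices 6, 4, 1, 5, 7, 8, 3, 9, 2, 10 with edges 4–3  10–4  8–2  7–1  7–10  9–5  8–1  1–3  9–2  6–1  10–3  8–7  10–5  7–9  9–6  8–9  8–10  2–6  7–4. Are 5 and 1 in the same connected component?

Yes

From 5 we can reach 1, 2, 3, 4, 5, 6, 7, 8, 9, 10, which includes 1.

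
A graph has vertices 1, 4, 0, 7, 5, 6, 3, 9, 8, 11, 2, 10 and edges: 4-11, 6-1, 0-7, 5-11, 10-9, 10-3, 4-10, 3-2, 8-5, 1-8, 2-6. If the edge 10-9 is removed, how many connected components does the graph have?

Before removal there are 2 components.
10-9 is a bridge — removing it separates 10's side from 9's side.
After removal: 3 components.

3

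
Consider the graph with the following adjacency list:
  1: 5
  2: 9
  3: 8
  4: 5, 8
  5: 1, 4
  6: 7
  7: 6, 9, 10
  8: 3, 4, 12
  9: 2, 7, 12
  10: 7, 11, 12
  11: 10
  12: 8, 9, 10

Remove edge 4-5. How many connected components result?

Before removal there is 1 component.
4-5 is a bridge — removing it separates 4's side from 5's side.
After removal: 2 components.

2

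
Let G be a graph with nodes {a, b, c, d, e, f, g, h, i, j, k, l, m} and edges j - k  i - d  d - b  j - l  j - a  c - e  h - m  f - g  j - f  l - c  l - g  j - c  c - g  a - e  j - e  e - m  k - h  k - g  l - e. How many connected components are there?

2

Starting from b we can reach b, d, i. That is one component of size 3.
Starting from a we can reach a, c, e, f, g, h, j, k, l, m. That is one component of size 10.
Total: 2 components.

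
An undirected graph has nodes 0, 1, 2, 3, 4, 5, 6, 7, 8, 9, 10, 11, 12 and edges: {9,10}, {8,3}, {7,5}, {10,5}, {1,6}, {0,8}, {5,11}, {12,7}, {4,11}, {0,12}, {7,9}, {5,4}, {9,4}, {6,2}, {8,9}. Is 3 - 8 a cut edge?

Yes

Removing 3 - 8 leaves no path between 3 and 8: the component count goes from 2 to 3. So it is a bridge.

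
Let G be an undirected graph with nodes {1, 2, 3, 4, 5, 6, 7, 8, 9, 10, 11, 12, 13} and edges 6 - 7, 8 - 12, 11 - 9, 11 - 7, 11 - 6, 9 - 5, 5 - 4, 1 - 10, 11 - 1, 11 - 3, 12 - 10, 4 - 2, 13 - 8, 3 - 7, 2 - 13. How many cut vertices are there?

1

Removing 11 increases the component count from 1 to 2, so 11 is a cut vertex.
By contrast removing 10 leaves 1 component; it is not a cut vertex. No other vertex is a cut vertex either.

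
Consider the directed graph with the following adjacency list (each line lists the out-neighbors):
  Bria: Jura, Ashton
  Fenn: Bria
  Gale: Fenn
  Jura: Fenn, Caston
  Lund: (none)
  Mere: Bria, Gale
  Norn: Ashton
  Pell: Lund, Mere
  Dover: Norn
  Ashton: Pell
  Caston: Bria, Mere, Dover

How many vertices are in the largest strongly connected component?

{Bria, Fenn, Gale, Jura, Mere, Norn, Pell, Dover, Ashton, Caston} are all mutually reachable — one SCC of size 10.
{Lund} is an SCC by itself.
The largest has 10 vertices.

10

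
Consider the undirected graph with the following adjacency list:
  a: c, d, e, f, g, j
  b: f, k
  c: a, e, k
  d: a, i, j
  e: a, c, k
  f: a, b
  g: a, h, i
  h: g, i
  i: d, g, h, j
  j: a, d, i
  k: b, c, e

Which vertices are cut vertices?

Removing a increases the component count from 1 to 2, so a is a cut vertex.
By contrast removing g leaves 1 component; it is not a cut vertex. No other vertex is a cut vertex either.

a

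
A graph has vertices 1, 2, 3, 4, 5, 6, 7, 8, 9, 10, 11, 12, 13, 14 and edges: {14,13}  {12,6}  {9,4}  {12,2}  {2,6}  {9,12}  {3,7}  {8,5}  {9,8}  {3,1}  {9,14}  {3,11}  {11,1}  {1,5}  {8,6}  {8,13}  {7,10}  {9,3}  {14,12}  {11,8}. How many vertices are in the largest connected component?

Starting from 1 we can reach 1, 2, 3, 4, 5, 6, 7, 8, 9, 10, 11, 12, 13, 14. That is one component of size 14.
The largest has 14 vertices.

14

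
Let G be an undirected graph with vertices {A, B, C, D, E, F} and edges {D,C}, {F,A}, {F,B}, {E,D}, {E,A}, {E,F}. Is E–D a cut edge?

Removing E–D leaves no path between E and D: the component count goes from 1 to 2. So it is a bridge.

Yes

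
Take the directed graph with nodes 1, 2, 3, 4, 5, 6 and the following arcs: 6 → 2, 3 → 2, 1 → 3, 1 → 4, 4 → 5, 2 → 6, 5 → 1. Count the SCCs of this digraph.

3

{1, 4, 5} are all mutually reachable — one SCC of size 3.
{2, 6} are all mutually reachable — one SCC of size 2.
{3} is an SCC by itself.
That gives 3 strongly connected components.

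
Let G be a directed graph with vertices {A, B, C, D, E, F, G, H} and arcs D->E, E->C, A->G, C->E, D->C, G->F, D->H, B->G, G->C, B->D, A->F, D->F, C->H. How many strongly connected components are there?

7

{C, E} are all mutually reachable — one SCC of size 2.
{A} is an SCC by itself.
{G} is an SCC by itself.
{D} is an SCC by itself.
{F} is an SCC by itself.
(and 2 more singleton SCCs)
That gives 7 strongly connected components.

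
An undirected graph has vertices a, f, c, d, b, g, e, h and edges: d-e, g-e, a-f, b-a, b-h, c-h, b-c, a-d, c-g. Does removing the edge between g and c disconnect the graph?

After removing g-c, the path g-e-d-a-b-c still connects them, so the edge is not a bridge.

No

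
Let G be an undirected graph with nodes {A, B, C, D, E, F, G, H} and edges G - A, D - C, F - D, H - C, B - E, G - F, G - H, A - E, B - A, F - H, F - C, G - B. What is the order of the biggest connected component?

Starting from A we can reach A, B, C, D, E, F, G, H. That is one component of size 8.
The largest has 8 vertices.

8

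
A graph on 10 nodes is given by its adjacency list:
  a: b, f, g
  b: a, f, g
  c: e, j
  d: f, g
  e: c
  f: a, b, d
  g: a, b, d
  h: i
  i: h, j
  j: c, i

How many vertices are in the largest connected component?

5

Starting from c we can reach c, e, h, i, j. That is one component of size 5.
Starting from a we can reach a, b, d, f, g. That is one component of size 5.
The largest has 5 vertices.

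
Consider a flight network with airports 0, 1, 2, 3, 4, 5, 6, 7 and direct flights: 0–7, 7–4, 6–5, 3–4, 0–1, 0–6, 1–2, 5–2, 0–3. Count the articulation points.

1

Removing 0 increases the component count from 1 to 2, so 0 is a cut vertex.
By contrast removing 6 leaves 1 component; it is not a cut vertex. No other vertex is a cut vertex either.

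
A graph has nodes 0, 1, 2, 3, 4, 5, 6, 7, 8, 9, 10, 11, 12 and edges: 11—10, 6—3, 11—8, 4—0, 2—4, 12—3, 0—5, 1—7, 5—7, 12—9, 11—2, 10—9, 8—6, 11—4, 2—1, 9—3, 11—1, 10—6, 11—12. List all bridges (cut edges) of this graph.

none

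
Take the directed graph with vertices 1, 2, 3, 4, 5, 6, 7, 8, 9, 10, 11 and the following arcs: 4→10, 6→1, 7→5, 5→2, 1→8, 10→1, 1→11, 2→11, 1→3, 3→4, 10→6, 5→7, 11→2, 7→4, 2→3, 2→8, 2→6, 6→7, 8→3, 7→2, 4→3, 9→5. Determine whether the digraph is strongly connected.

No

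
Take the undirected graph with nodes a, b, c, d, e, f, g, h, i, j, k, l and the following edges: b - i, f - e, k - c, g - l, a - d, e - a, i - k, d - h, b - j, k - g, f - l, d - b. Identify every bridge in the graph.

b-j, c-k, d-h

The edges on the cycle f-e-a-d-b-i-k-g-l-f are not bridges since each lies on that cycle.
But removing j - b disconnects j from b; removing c - k disconnects c from k; removing h - d disconnects h from d — these are bridges.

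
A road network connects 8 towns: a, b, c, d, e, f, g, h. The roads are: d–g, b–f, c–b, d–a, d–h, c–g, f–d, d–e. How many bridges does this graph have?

The edges on the cycle c-b-f-d-g-c are not bridges since each lies on that cycle.
But removing d–e disconnects d from e; removing d–a disconnects d from a; removing d–h disconnects d from h — these are bridges.
That makes 3 bridges.

3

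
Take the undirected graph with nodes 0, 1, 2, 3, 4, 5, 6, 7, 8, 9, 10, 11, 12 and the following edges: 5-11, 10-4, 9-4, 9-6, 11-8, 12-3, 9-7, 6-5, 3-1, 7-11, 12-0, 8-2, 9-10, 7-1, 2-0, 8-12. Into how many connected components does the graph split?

1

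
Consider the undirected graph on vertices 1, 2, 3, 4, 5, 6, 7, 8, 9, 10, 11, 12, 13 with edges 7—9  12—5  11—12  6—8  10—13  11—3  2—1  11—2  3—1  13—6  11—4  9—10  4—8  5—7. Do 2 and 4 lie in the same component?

Yes

From 2 we can reach 1, 2, 3, 4, 5, 6, 7, 8, 9, 10, 11, 12, 13, which includes 4.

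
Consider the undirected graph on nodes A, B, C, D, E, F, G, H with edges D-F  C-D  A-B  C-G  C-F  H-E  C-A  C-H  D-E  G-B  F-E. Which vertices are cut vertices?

C

Removing C increases the component count from 1 to 2, so C is a cut vertex.
By contrast removing F leaves 1 component; it is not a cut vertex. No other vertex is a cut vertex either.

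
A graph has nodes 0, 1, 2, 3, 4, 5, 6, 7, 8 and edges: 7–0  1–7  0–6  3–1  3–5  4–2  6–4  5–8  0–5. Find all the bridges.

The edges on the cycle 3-1-7-0-5-3 are not bridges since each lies on that cycle.
But removing 8–5 disconnects 8 from 5; removing 4–2 disconnects 4 from 2; removing 6–4 disconnects 6 from 4; removing 0–6 disconnects 0 from 6 — these are bridges.

0-6, 2-4, 4-6, 5-8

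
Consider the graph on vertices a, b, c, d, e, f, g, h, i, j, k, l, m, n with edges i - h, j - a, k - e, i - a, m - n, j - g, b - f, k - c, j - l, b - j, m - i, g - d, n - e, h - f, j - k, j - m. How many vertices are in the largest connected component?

Starting from a we can reach a, b, c, d, e, f, g, h, i, j, k, l, m, n. That is one component of size 14.
The largest has 14 vertices.

14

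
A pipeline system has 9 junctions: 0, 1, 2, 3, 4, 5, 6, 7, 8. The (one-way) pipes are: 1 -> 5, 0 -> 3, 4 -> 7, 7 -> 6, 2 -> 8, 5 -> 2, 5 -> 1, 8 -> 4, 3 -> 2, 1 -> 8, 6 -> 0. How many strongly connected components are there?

{0, 2, 3, 4, 6, 7, 8} are all mutually reachable — one SCC of size 7.
{1, 5} are all mutually reachable — one SCC of size 2.
That gives 2 strongly connected components.

2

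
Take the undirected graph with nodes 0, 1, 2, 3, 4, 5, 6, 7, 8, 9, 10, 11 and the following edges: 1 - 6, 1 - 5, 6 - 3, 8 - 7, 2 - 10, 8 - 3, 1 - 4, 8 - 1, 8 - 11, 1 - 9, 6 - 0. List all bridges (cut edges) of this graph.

The edges on the cycle 8-1-6-3-8 are not bridges since each lies on that cycle.
But removing 1 - 5 disconnects 1 from 5; removing 8 - 11 disconnects 8 from 11; removing 8 - 7 disconnects 8 from 7; removing 4 - 1 disconnects 4 from 1 — these are bridges.
In total 7 edges are bridges.

0-6, 1-4, 1-5, 1-9, 10-2, 11-8, 7-8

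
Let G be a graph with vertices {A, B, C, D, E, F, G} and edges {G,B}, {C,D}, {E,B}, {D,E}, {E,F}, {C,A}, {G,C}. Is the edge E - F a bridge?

Yes

Removing E - F leaves no path between E and F: the component count goes from 1 to 2. So it is a bridge.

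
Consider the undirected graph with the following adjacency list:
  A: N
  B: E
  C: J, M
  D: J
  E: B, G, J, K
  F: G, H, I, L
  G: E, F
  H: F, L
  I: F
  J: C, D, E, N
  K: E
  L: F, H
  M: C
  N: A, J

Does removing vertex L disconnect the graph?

Deleting L leaves 1 component (was 1) (its neighbors F, H remain connected to each other), so L is not a cut vertex.

No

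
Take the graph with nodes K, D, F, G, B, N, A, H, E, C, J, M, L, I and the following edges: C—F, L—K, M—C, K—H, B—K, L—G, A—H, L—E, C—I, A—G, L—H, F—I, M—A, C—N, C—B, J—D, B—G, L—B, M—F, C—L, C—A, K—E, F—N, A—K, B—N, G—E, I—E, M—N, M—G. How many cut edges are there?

1

The edges on the cycle L-K-H-L are not bridges since each lies on that cycle.
But removing J—D disconnects J from D — this is a bridge.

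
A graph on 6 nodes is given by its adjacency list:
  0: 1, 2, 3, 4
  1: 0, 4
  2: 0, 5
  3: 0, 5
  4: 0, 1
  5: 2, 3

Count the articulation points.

1

Removing 0 increases the component count from 1 to 2, so 0 is a cut vertex.
By contrast removing 2 leaves 1 component; it is not a cut vertex. No other vertex is a cut vertex either.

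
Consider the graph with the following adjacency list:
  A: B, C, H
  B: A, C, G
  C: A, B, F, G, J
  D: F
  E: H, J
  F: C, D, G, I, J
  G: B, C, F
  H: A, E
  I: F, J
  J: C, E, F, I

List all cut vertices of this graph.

F

Removing F increases the component count from 1 to 2, so F is a cut vertex.
By contrast removing D leaves 1 component; it is not a cut vertex. No other vertex is a cut vertex either.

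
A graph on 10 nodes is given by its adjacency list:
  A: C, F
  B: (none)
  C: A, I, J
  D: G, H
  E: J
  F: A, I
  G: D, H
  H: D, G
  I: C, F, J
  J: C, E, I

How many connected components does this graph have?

3

B is isolated — a component by itself.
Starting from D we can reach D, G, H. That is one component of size 3.
Starting from A we can reach A, C, E, F, I, J. That is one component of size 6.
Total: 3 components.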